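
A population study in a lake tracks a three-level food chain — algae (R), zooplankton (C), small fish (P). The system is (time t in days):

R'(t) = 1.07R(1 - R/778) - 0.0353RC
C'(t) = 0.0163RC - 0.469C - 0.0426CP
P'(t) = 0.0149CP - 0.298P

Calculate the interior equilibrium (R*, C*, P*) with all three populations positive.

R* ≈ 265, C* ≈ 20, P* ≈ 90.3

From dP/dt = 0: 0.0149C* = 0.298, so C* = 20.
From dR/dt = 0: 1.07(1 - R*/778) = 0.0353·20, giving R* = 778·(1 - 0.66) = 265.
From dC/dt = 0: 0.0163·265 - 0.469 = 0.0426P*, so P* = 3.85/0.0426 = 90.3.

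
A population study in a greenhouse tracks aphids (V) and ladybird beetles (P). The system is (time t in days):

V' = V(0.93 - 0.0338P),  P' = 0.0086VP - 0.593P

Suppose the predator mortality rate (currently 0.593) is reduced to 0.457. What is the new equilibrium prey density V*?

At the interior fixed point, setting dP/dt = 0 with P > 0 fixes V* = (predator death rate)/(VP coefficient) — independent of the other coefficients.
With the change, V* = 0.457/0.0086 = 53.1; it falls from 69.

V* ≈ 53.1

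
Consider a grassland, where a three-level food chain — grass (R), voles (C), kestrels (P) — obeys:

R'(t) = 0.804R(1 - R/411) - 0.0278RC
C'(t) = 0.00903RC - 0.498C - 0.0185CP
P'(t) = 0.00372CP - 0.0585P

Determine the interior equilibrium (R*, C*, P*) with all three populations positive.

R* ≈ 188, C* ≈ 15.7, P* ≈ 64.6

From dP/dt = 0: 0.00372C* = 0.0585, so C* = 15.7.
From dR/dt = 0: 0.804(1 - R*/411) = 0.0278·15.7, giving R* = 411·(1 - 0.544) = 188.
From dC/dt = 0: 0.00903·188 - 0.498 = 0.0185P*, so P* = 1.2/0.0185 = 64.6.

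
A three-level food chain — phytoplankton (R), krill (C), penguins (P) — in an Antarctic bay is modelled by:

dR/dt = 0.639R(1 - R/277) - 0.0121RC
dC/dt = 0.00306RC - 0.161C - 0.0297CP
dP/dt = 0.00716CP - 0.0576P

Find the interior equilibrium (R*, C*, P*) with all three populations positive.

From dP/dt = 0: 0.00716C* = 0.0576, so C* = 8.04.
From dR/dt = 0: 0.639(1 - R*/277) = 0.0121·8.04, giving R* = 277·(1 - 0.152) = 235.
From dC/dt = 0: 0.00306·235 - 0.161 = 0.0297P*, so P* = 0.557/0.0297 = 18.8.

R* ≈ 235, C* ≈ 8.04, P* ≈ 18.8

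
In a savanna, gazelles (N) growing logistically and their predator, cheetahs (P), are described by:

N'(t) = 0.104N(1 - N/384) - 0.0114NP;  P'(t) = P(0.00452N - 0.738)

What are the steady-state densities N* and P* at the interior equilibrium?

N* ≈ 163, P* ≈ 5.24

From dP/dt = 0 with P > 0: 0.00452N* = 0.738, so N* = 163.
Substitute into dN/dt = 0: 0.104(1 - 163/384) = 0.0114P*.
The bracket is 0.575, giving P* = 0.0598/0.0114 = 5.24.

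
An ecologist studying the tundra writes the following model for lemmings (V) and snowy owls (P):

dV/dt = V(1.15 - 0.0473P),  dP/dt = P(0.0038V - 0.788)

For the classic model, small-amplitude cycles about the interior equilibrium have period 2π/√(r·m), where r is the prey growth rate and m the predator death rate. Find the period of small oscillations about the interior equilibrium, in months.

T ≈ 6.6 months

Here r = 1.15 and m = 0.788, so r·m = 0.906.
ω = √0.906 = 0.952 per month, hence T = 2π/ω ≈ 6.6 months.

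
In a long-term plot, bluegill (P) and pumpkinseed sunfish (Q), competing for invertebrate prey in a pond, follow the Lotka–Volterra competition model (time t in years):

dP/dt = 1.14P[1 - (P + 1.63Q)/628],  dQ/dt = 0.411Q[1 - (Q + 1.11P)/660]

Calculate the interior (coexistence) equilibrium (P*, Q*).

P* ≈ 553, Q* ≈ 45.8

Setting both brackets to zero gives the nullclines P + 1.63Q = 628 and 1.11P + Q = 660.
Substituting Q = 660 - 1.11P into the first: P(1 - 1.63·1.11) = 628 - 1.63·660.
So P* = -448/-0.809 = 553, and then Q* = 660 - 1.11·553 = 45.8.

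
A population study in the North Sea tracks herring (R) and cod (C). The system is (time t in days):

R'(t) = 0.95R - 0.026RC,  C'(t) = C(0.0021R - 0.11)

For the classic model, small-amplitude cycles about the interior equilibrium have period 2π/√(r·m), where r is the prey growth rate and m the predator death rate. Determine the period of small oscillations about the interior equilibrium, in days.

Here r = 0.95 and m = 0.11, so r·m = 0.104.
ω = √0.104 = 0.323 per day, hence T = 2π/ω ≈ 19.4 days.

T ≈ 19.4 days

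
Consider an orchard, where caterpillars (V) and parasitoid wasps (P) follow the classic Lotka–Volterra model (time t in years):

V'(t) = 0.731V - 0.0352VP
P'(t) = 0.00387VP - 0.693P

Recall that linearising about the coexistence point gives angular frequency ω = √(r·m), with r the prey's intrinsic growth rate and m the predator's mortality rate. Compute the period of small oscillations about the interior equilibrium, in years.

T ≈ 8.83 years

Here r = 0.731 and m = 0.693, so r·m = 0.507.
ω = √0.507 = 0.712 per year, hence T = 2π/ω ≈ 8.83 years.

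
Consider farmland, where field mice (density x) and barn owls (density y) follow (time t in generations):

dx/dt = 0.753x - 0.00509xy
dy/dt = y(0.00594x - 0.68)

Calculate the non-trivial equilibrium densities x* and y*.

x* ≈ 114, y* ≈ 148

Set dy/dt = 0 with y > 0: 0.00594x - 0.68 = 0, so x* = 0.68/0.00594 = 114.
Set dx/dt = 0 with x > 0: 0.753 - 0.00509y = 0, so y* = 0.753/0.00509 = 148.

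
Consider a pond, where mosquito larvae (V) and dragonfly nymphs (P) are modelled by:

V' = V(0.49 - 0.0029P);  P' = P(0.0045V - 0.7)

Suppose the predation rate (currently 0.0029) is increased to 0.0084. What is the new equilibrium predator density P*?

P* ≈ 58.3

At the interior fixed point, setting dV/dt = 0 with V > 0 fixes P* = (prey growth rate)/(VP coefficient) — independent of the other coefficients.
With the change, P* = 0.49/0.0084 = 58.3; it falls from 169.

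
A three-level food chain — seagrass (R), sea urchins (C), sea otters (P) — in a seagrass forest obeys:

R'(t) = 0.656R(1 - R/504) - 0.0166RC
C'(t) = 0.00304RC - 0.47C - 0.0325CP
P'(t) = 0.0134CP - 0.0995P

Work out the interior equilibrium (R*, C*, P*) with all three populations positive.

From dP/dt = 0: 0.0134C* = 0.0995, so C* = 7.43.
From dR/dt = 0: 0.656(1 - R*/504) = 0.0166·7.43, giving R* = 504·(1 - 0.188) = 409.
From dC/dt = 0: 0.00304·409 - 0.47 = 0.0325P*, so P* = 0.774/0.0325 = 23.8.

R* ≈ 409, C* ≈ 7.43, P* ≈ 23.8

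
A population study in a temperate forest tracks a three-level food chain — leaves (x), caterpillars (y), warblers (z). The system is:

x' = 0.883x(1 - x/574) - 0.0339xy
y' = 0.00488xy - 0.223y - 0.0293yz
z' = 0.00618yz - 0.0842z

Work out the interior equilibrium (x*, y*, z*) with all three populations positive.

From dz/dt = 0: 0.00618y* = 0.0842, so y* = 13.6.
From dx/dt = 0: 0.883(1 - x*/574) = 0.0339·13.6, giving x* = 574·(1 - 0.523) = 274.
From dy/dt = 0: 0.00488·274 - 0.223 = 0.0293z*, so z* = 1.11/0.0293 = 38.

x* ≈ 274, y* ≈ 13.6, z* ≈ 38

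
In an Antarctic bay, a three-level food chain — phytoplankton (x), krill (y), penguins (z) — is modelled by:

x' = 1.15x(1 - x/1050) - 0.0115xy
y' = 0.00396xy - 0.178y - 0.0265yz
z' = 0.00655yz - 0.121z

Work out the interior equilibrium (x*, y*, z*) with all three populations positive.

x* ≈ 856, y* ≈ 18.5, z* ≈ 121

From dz/dt = 0: 0.00655y* = 0.121, so y* = 18.5.
From dx/dt = 0: 1.15(1 - x*/1050) = 0.0115·18.5, giving x* = 1050·(1 - 0.185) = 856.
From dy/dt = 0: 0.00396·856 - 0.178 = 0.0265z*, so z* = 3.21/0.0265 = 121.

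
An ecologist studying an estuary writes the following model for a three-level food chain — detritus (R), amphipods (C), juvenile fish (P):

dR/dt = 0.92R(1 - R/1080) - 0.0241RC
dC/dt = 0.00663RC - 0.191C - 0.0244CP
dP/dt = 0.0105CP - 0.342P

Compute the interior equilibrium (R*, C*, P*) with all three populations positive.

From dP/dt = 0: 0.0105C* = 0.342, so C* = 32.6.
From dR/dt = 0: 0.92(1 - R*/1080) = 0.0241·32.6, giving R* = 1080·(1 - 0.853) = 159.
From dC/dt = 0: 0.00663·159 - 0.191 = 0.0244P*, so P* = 0.86/0.0244 = 35.2.

R* ≈ 159, C* ≈ 32.6, P* ≈ 35.2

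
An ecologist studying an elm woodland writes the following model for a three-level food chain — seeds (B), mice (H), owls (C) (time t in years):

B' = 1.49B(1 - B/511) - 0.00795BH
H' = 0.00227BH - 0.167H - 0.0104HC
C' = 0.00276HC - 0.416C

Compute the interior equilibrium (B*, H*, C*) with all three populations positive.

B* ≈ 100, H* ≈ 151, C* ≈ 5.78

From dC/dt = 0: 0.00276H* = 0.416, so H* = 151.
From dB/dt = 0: 1.49(1 - B*/511) = 0.00795·151, giving B* = 511·(1 - 0.804) = 100.
From dH/dt = 0: 0.00227·100 - 0.167 = 0.0104C*, so C* = 0.0601/0.0104 = 5.78.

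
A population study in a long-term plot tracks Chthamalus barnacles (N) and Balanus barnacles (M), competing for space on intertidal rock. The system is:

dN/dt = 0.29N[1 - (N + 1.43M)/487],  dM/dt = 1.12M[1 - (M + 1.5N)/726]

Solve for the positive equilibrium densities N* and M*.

Setting both brackets to zero gives the nullclines N + 1.43M = 487 and 1.5N + M = 726.
Substituting M = 726 - 1.5N into the first: N(1 - 1.43·1.5) = 487 - 1.43·726.
So N* = -551/-1.15 = 481, and then M* = 726 - 1.5·481 = 3.93.

N* ≈ 481, M* ≈ 3.93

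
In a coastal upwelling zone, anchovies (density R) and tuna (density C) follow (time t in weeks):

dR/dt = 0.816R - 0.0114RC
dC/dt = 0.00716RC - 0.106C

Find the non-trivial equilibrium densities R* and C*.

R* ≈ 14.8, C* ≈ 71.6

Set dC/dt = 0 with C > 0: 0.00716R - 0.106 = 0, so R* = 0.106/0.00716 = 14.8.
Set dR/dt = 0 with R > 0: 0.816 - 0.0114C = 0, so C* = 0.816/0.0114 = 71.6.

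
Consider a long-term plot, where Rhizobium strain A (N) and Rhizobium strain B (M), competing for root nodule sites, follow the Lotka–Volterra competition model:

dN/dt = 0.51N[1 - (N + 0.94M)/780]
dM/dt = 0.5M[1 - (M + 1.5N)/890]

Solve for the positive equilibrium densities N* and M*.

N* ≈ 138, M* ≈ 683

Setting both brackets to zero gives the nullclines N + 0.94M = 780 and 1.5N + M = 890.
Substituting M = 890 - 1.5N into the first: N(1 - 0.94·1.5) = 780 - 0.94·890.
So N* = -56.6/-0.41 = 138, and then M* = 890 - 1.5·138 = 683.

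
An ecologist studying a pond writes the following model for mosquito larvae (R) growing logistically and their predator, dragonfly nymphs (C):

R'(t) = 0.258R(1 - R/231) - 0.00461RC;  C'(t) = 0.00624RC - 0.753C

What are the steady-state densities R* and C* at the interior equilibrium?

From dC/dt = 0 with C > 0: 0.00624R* = 0.753, so R* = 121.
Substitute into dR/dt = 0: 0.258(1 - 121/231) = 0.00461C*.
The bracket is 0.478, giving C* = 0.123/0.00461 = 26.7.

R* ≈ 121, C* ≈ 26.7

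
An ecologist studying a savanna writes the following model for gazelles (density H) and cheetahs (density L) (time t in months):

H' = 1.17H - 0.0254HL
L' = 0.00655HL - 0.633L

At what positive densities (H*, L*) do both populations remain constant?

Set dL/dt = 0 with L > 0: 0.00655H - 0.633 = 0, so H* = 0.633/0.00655 = 96.6.
Set dH/dt = 0 with H > 0: 1.17 - 0.0254L = 0, so L* = 1.17/0.0254 = 46.1.

H* ≈ 96.6, L* ≈ 46.1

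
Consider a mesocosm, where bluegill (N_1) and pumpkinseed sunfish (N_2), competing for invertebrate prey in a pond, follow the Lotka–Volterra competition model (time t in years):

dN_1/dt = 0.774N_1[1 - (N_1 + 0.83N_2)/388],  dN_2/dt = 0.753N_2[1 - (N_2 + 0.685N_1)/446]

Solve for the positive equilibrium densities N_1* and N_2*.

Setting both brackets to zero gives the nullclines N_1 + 0.83N_2 = 388 and 0.685N_1 + N_2 = 446.
Substituting N_2 = 446 - 0.685N_1 into the first: N_1(1 - 0.83·0.685) = 388 - 0.83·446.
So N_1* = 17.8/0.431 = 41.3, and then N_2* = 446 - 0.685·41.3 = 418.

N_1* ≈ 41.3, N_2* ≈ 418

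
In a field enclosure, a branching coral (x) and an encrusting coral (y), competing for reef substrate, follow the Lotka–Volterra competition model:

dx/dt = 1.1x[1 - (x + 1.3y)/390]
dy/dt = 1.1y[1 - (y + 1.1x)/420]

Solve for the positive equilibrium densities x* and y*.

Setting both brackets to zero gives the nullclines x + 1.3y = 390 and 1.1x + y = 420.
Substituting y = 420 - 1.1x into the first: x(1 - 1.3·1.1) = 390 - 1.3·420.
So x* = -156/-0.43 = 363, and then y* = 420 - 1.1·363 = 20.9.

x* ≈ 363, y* ≈ 20.9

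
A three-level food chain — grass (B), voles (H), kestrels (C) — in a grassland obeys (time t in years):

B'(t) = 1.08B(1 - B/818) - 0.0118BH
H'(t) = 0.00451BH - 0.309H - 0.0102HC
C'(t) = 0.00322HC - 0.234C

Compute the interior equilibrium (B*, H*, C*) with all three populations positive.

B* ≈ 169, H* ≈ 72.7, C* ≈ 44.2

From dC/dt = 0: 0.00322H* = 0.234, so H* = 72.7.
From dB/dt = 0: 1.08(1 - B*/818) = 0.0118·72.7, giving B* = 818·(1 - 0.794) = 169.
From dH/dt = 0: 0.00451·169 - 0.309 = 0.0102C*, so C* = 0.451/0.0102 = 44.2.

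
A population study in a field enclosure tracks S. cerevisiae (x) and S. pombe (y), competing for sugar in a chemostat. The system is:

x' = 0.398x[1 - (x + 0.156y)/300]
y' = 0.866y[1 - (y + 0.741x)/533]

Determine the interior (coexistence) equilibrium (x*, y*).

Setting both brackets to zero gives the nullclines x + 0.156y = 300 and 0.741x + y = 533.
Substituting y = 533 - 0.741x into the first: x(1 - 0.156·0.741) = 300 - 0.156·533.
So x* = 217/0.884 = 245, and then y* = 533 - 0.741·245 = 351.

x* ≈ 245, y* ≈ 351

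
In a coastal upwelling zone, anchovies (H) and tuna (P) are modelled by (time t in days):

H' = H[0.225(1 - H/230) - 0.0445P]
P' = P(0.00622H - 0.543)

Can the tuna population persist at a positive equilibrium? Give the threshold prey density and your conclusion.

Threshold H = 87.3; K > 87.3, so yes, the predator persists.

The predator equation gives dP/dt > 0 only when H > 0.543/0.00622 = 87.3.
Without the predator, H → K = 230. Since 230 > 87.3, the predator can invade and persist.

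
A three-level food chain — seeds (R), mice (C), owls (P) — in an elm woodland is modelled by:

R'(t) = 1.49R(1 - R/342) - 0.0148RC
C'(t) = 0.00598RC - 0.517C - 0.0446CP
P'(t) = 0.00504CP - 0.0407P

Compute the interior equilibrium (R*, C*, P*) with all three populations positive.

From dP/dt = 0: 0.00504C* = 0.0407, so C* = 8.08.
From dR/dt = 0: 1.49(1 - R*/342) = 0.0148·8.08, giving R* = 342·(1 - 0.0802) = 315.
From dC/dt = 0: 0.00598·315 - 0.517 = 0.0446P*, so P* = 1.36/0.0446 = 30.6.

R* ≈ 315, C* ≈ 8.08, P* ≈ 30.6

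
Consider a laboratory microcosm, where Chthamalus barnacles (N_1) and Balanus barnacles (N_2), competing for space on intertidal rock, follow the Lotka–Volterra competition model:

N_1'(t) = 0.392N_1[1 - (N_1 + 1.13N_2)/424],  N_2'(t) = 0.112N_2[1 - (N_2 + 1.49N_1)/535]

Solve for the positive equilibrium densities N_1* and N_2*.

N_1* ≈ 264, N_2* ≈ 142

Setting both brackets to zero gives the nullclines N_1 + 1.13N_2 = 424 and 1.49N_1 + N_2 = 535.
Substituting N_2 = 535 - 1.49N_1 into the first: N_1(1 - 1.13·1.49) = 424 - 1.13·535.
So N_1* = -181/-0.684 = 264, and then N_2* = 535 - 1.49·264 = 142.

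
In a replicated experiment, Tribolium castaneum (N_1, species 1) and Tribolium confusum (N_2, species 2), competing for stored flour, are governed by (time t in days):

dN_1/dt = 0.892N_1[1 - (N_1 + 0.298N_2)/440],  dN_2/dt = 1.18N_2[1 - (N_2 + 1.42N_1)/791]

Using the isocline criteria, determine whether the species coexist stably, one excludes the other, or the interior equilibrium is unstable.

Compare the nullcline intercepts: K1/α12 = 440/0.298 = 1480 > K2 = 791; K2/α21 = 791/1.42 = 557 > K1 = 440.
Since both inequalities hold, each species can invade when rare, so the interior equilibrium is stable.

stable coexistence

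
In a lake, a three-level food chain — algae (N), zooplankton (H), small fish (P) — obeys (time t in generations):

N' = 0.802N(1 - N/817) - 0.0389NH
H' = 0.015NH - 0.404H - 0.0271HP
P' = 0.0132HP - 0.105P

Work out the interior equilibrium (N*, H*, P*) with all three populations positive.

From dP/dt = 0: 0.0132H* = 0.105, so H* = 7.95.
From dN/dt = 0: 0.802(1 - N*/817) = 0.0389·7.95, giving N* = 817·(1 - 0.386) = 502.
From dH/dt = 0: 0.015·502 - 0.404 = 0.0271P*, so P* = 7.12/0.0271 = 263.

N* ≈ 502, H* ≈ 7.95, P* ≈ 263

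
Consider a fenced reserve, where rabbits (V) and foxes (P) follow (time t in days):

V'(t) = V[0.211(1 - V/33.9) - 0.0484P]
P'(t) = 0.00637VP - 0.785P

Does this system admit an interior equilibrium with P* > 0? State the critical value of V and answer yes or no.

The predator equation gives dP/dt > 0 only when V > 0.785/0.00637 = 123.
Without the predator, V → K = 33.9. Since 33.9 < 123, the predator cannot invade.

Threshold V = 123; K < 123, so no, the predator goes extinct.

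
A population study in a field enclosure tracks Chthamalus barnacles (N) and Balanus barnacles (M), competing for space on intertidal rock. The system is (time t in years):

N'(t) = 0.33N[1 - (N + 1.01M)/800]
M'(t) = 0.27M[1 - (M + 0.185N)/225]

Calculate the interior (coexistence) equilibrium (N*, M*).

N* ≈ 704, M* ≈ 94.7

Setting both brackets to zero gives the nullclines N + 1.01M = 800 and 0.185N + M = 225.
Substituting M = 225 - 0.185N into the first: N(1 - 1.01·0.185) = 800 - 1.01·225.
So N* = 573/0.813 = 704, and then M* = 225 - 0.185·704 = 94.7.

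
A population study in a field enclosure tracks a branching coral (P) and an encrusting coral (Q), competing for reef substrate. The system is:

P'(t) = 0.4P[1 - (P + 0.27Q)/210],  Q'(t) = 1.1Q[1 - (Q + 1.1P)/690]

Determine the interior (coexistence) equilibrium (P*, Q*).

Setting both brackets to zero gives the nullclines P + 0.27Q = 210 and 1.1P + Q = 690.
Substituting Q = 690 - 1.1P into the first: P(1 - 0.27·1.1) = 210 - 0.27·690.
So P* = 23.7/0.703 = 33.7, and then Q* = 690 - 1.1·33.7 = 653.

P* ≈ 33.7, Q* ≈ 653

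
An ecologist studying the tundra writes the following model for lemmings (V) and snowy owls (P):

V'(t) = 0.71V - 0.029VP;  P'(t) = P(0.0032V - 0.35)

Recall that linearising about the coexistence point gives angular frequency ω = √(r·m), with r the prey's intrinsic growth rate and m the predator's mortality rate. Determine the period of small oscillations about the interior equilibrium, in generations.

T ≈ 12.6 generations

Here r = 0.71 and m = 0.35, so r·m = 0.248.
ω = √0.248 = 0.498 per generation, hence T = 2π/ω ≈ 12.6 generations.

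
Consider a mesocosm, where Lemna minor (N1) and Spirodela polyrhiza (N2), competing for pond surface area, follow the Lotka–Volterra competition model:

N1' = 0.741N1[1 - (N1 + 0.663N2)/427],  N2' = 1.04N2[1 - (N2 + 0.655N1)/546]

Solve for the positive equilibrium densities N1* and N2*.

N1* ≈ 115, N2* ≈ 471

Setting both brackets to zero gives the nullclines N1 + 0.663N2 = 427 and 0.655N1 + N2 = 546.
Substituting N2 = 546 - 0.655N1 into the first: N1(1 - 0.663·0.655) = 427 - 0.663·546.
So N1* = 65/0.566 = 115, and then N2* = 546 - 0.655·115 = 471.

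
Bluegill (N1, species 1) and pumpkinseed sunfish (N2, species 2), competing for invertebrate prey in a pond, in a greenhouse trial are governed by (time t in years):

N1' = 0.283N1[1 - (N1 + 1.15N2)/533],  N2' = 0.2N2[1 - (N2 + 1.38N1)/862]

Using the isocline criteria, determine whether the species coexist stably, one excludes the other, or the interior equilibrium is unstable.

Compare the nullcline intercepts: K1/α12 = 533/1.15 = 463 < K2 = 862; K2/α21 = 862/1.38 = 625 > K1 = 533.
Since the inequalities point opposite ways, species 2 can invade but species 1 cannot.

species 2 excludes species 1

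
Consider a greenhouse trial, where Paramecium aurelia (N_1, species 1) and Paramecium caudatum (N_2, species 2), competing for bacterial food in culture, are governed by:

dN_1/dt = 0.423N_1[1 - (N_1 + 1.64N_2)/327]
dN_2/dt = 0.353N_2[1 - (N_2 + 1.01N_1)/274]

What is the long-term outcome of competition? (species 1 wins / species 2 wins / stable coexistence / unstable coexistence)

Compare the nullcline intercepts: K1/α12 = 327/1.64 = 199 < K2 = 274; K2/α21 = 274/1.01 = 271 < K1 = 327.
Since both are reversed, neither can invade when rare; the interior point is a saddle.

unstable coexistence (outcome depends on initial conditions)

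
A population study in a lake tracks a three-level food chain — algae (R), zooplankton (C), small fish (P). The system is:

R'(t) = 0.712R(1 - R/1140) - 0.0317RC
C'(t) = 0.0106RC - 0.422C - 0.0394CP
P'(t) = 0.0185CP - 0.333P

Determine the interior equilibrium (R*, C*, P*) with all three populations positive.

From dP/dt = 0: 0.0185C* = 0.333, so C* = 18.
From dR/dt = 0: 0.712(1 - R*/1140) = 0.0317·18, giving R* = 1140·(1 - 0.801) = 226.
From dC/dt = 0: 0.0106·226 - 0.422 = 0.0394P*, so P* = 1.98/0.0394 = 50.2.

R* ≈ 226, C* ≈ 18, P* ≈ 50.2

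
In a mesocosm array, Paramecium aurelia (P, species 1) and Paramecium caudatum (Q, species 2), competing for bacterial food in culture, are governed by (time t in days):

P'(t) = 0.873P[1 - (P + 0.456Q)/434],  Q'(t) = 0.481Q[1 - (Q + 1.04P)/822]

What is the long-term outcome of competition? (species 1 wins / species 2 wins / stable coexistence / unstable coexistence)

stable coexistence

Compare the nullcline intercepts: K1/α12 = 434/0.456 = 952 > K2 = 822; K2/α21 = 822/1.04 = 790 > K1 = 434.
Since both inequalities hold, each species can invade when rare, so the interior equilibrium is stable.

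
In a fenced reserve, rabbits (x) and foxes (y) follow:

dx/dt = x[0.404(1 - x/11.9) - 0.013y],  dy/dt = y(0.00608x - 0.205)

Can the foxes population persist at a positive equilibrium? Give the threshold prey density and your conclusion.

Threshold x = 33.7; K < 33.7, so no, the predator goes extinct.

The predator equation gives dy/dt > 0 only when x > 0.205/0.00608 = 33.7.
Without the predator, x → K = 11.9. Since 11.9 < 33.7, the predator cannot invade.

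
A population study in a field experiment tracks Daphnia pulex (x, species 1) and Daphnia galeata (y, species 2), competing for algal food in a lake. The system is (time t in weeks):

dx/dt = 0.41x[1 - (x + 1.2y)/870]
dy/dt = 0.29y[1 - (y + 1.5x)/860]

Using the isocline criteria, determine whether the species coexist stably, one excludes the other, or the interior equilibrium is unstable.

Compare the nullcline intercepts: K1/α12 = 870/1.2 = 725 < K2 = 860; K2/α21 = 860/1.5 = 573 < K1 = 870.
Since both are reversed, neither can invade when rare; the interior point is a saddle.

unstable coexistence (outcome depends on initial conditions)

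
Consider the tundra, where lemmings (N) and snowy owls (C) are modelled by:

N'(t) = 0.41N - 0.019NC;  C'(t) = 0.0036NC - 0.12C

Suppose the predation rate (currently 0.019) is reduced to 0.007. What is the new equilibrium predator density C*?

C* ≈ 58.6

At the interior fixed point, setting dN/dt = 0 with N > 0 fixes C* = (prey growth rate)/(NC coefficient) — independent of the other coefficients.
With the change, C* = 0.41/0.007 = 58.6; it rises from 21.6.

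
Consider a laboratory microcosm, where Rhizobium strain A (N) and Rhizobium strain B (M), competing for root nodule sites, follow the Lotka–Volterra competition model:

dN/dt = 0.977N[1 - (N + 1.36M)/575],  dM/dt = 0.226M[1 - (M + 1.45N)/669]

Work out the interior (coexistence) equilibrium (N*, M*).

N* ≈ 344, M* ≈ 169

Setting both brackets to zero gives the nullclines N + 1.36M = 575 and 1.45N + M = 669.
Substituting M = 669 - 1.45N into the first: N(1 - 1.36·1.45) = 575 - 1.36·669.
So N* = -335/-0.972 = 344, and then M* = 669 - 1.45·344 = 169.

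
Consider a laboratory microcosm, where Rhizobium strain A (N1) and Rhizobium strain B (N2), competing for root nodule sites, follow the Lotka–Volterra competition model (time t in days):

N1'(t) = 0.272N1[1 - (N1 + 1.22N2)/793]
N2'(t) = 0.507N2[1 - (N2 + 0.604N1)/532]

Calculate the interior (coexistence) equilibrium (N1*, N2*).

N1* ≈ 547, N2* ≈ 202

Setting both brackets to zero gives the nullclines N1 + 1.22N2 = 793 and 0.604N1 + N2 = 532.
Substituting N2 = 532 - 0.604N1 into the first: N1(1 - 1.22·0.604) = 793 - 1.22·532.
So N1* = 144/0.263 = 547, and then N2* = 532 - 0.604·547 = 202.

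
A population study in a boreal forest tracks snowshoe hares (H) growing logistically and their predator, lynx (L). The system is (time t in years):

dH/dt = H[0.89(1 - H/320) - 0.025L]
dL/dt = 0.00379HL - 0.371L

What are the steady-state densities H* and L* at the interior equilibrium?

H* ≈ 97.9, L* ≈ 24.7

From dL/dt = 0 with L > 0: 0.00379H* = 0.371, so H* = 97.9.
Substitute into dH/dt = 0: 0.89(1 - 97.9/320) = 0.025L*.
The bracket is 0.694, giving L* = 0.618/0.025 = 24.7.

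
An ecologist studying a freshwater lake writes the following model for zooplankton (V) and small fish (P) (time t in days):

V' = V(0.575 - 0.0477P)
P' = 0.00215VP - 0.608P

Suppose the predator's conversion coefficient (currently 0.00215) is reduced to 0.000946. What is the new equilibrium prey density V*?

At the interior fixed point, setting dP/dt = 0 with P > 0 fixes V* = (predator death rate)/(VP coefficient) — independent of the other coefficients.
With the change, V* = 0.608/0.000946 = 643; it rises from 283.

V* ≈ 643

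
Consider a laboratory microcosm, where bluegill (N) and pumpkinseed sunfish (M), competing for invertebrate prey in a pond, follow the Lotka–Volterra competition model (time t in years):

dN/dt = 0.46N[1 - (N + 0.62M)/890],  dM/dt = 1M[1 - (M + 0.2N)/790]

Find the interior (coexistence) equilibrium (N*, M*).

N* ≈ 457, M* ≈ 699

Setting both brackets to zero gives the nullclines N + 0.62M = 890 and 0.2N + M = 790.
Substituting M = 790 - 0.2N into the first: N(1 - 0.62·0.2) = 890 - 0.62·790.
So N* = 400/0.876 = 457, and then M* = 790 - 0.2·457 = 699.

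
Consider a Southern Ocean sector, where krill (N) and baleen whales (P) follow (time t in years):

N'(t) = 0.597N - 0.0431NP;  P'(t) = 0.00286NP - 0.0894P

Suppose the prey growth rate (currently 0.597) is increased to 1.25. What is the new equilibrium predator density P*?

At the interior fixed point, setting dN/dt = 0 with N > 0 fixes P* = (prey growth rate)/(NP coefficient) — independent of the other coefficients.
With the change, P* = 1.25/0.0431 = 29; it rises from 13.9.

P* ≈ 29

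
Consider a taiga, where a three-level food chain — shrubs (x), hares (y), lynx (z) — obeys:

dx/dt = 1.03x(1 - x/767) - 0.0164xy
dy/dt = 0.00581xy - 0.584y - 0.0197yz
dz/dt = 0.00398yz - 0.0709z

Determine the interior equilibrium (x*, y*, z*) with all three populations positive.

x* ≈ 549, y* ≈ 17.8, z* ≈ 132

From dz/dt = 0: 0.00398y* = 0.0709, so y* = 17.8.
From dx/dt = 0: 1.03(1 - x*/767) = 0.0164·17.8, giving x* = 767·(1 - 0.284) = 549.
From dy/dt = 0: 0.00581·549 - 0.584 = 0.0197z*, so z* = 2.61/0.0197 = 132.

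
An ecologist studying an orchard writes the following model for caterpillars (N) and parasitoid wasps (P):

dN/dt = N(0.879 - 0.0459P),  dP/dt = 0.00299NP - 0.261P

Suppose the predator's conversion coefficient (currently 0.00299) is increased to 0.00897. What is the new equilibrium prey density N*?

N* ≈ 29.1

At the interior fixed point, setting dP/dt = 0 with P > 0 fixes N* = (predator death rate)/(NP coefficient) — independent of the other coefficients.
With the change, N* = 0.261/0.00897 = 29.1; it falls from 87.3.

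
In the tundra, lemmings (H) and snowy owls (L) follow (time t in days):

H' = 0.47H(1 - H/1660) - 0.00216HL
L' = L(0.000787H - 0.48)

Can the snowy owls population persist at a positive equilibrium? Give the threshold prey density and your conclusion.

Threshold H = 610; K > 610, so yes, the predator persists.

The predator equation gives dL/dt > 0 only when H > 0.48/0.000787 = 610.
Without the predator, H → K = 1660. Since 1660 > 610, the predator can invade and persist.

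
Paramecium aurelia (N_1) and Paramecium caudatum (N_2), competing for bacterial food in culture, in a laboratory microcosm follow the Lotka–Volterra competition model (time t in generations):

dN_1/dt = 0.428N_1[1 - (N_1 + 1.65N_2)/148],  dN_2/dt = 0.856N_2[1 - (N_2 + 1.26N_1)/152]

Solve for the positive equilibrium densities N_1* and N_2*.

N_1* ≈ 95.3, N_2* ≈ 32

Setting both brackets to zero gives the nullclines N_1 + 1.65N_2 = 148 and 1.26N_1 + N_2 = 152.
Substituting N_2 = 152 - 1.26N_1 into the first: N_1(1 - 1.65·1.26) = 148 - 1.65·152.
So N_1* = -103/-1.08 = 95.3, and then N_2* = 152 - 1.26·95.3 = 32.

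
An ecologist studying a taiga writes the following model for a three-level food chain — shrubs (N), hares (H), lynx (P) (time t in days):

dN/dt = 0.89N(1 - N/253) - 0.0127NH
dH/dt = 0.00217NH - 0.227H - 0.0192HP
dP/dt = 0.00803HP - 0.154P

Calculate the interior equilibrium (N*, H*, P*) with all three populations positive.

N* ≈ 184, H* ≈ 19.2, P* ≈ 8.95

From dP/dt = 0: 0.00803H* = 0.154, so H* = 19.2.
From dN/dt = 0: 0.89(1 - N*/253) = 0.0127·19.2, giving N* = 253·(1 - 0.274) = 184.
From dH/dt = 0: 0.00217·184 - 0.227 = 0.0192P*, so P* = 0.172/0.0192 = 8.95.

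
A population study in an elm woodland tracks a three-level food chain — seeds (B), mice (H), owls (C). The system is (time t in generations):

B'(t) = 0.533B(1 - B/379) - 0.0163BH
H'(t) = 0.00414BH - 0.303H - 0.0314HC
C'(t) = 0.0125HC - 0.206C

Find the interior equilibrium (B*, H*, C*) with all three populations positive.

B* ≈ 188, H* ≈ 16.5, C* ≈ 15.1

From dC/dt = 0: 0.0125H* = 0.206, so H* = 16.5.
From dB/dt = 0: 0.533(1 - B*/379) = 0.0163·16.5, giving B* = 379·(1 - 0.504) = 188.
From dH/dt = 0: 0.00414·188 - 0.303 = 0.0314C*, so C* = 0.475/0.0314 = 15.1.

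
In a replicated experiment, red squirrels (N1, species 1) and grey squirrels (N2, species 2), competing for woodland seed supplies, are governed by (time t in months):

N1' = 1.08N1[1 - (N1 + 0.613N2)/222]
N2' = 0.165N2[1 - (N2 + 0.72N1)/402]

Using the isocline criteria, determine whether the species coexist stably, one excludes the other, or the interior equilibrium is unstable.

Compare the nullcline intercepts: K1/α12 = 222/0.613 = 362 < K2 = 402; K2/α21 = 402/0.72 = 558 > K1 = 222.
Since the inequalities point opposite ways, species 2 can invade but species 1 cannot.

species 2 excludes species 1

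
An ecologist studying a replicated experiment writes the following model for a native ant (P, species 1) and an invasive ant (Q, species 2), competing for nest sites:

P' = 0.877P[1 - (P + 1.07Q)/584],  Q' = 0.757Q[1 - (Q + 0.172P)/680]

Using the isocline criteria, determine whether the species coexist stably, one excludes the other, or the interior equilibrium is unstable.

Compare the nullcline intercepts: K1/α12 = 584/1.07 = 546 < K2 = 680; K2/α21 = 680/0.172 = 3950 > K1 = 584.
Since the inequalities point opposite ways, species 2 can invade but species 1 cannot.

species 2 excludes species 1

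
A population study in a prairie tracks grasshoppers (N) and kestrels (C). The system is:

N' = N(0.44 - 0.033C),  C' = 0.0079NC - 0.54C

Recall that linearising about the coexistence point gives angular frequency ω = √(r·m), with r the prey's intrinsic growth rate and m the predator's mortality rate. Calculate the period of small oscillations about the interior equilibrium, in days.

T ≈ 12.9 days

Here r = 0.44 and m = 0.54, so r·m = 0.238.
ω = √0.238 = 0.487 per day, hence T = 2π/ω ≈ 12.9 days.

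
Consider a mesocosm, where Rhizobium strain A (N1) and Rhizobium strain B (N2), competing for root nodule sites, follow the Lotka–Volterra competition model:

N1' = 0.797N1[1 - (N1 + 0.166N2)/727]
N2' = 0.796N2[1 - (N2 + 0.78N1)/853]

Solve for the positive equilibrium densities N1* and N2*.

Setting both brackets to zero gives the nullclines N1 + 0.166N2 = 727 and 0.78N1 + N2 = 853.
Substituting N2 = 853 - 0.78N1 into the first: N1(1 - 0.166·0.78) = 727 - 0.166·853.
So N1* = 585/0.871 = 672, and then N2* = 853 - 0.78·672 = 328.

N1* ≈ 672, N2* ≈ 328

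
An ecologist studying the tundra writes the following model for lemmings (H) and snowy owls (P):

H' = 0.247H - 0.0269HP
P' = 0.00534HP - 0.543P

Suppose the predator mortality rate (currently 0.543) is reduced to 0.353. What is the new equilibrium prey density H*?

At the interior fixed point, setting dP/dt = 0 with P > 0 fixes H* = (predator death rate)/(HP coefficient) — independent of the other coefficients.
With the change, H* = 0.353/0.00534 = 66.1; it falls from 102.

H* ≈ 66.1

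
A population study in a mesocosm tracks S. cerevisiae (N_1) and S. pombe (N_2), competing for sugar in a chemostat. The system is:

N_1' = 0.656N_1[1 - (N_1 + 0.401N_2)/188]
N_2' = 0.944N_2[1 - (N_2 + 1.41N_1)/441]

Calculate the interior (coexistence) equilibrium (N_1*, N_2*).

N_1* ≈ 25.7, N_2* ≈ 405

Setting both brackets to zero gives the nullclines N_1 + 0.401N_2 = 188 and 1.41N_1 + N_2 = 441.
Substituting N_2 = 441 - 1.41N_1 into the first: N_1(1 - 0.401·1.41) = 188 - 0.401·441.
So N_1* = 11.2/0.435 = 25.7, and then N_2* = 441 - 1.41·25.7 = 405.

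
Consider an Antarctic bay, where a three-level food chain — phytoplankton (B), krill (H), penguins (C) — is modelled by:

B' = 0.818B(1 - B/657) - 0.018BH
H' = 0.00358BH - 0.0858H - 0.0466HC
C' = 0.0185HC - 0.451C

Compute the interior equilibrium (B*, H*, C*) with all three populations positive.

B* ≈ 305, H* ≈ 24.4, C* ≈ 21.6

From dC/dt = 0: 0.0185H* = 0.451, so H* = 24.4.
From dB/dt = 0: 0.818(1 - B*/657) = 0.018·24.4, giving B* = 657·(1 - 0.536) = 305.
From dH/dt = 0: 0.00358·305 - 0.0858 = 0.0466C*, so C* = 1/0.0466 = 21.6.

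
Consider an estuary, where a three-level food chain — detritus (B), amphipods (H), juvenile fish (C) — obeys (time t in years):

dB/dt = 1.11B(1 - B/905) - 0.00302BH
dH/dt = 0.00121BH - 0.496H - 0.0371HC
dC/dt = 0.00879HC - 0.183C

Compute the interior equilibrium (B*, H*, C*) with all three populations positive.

From dC/dt = 0: 0.00879H* = 0.183, so H* = 20.8.
From dB/dt = 0: 1.11(1 - B*/905) = 0.00302·20.8, giving B* = 905·(1 - 0.0566) = 854.
From dH/dt = 0: 0.00121·854 - 0.496 = 0.0371C*, so C* = 0.537/0.0371 = 14.5.

B* ≈ 854, H* ≈ 20.8, C* ≈ 14.5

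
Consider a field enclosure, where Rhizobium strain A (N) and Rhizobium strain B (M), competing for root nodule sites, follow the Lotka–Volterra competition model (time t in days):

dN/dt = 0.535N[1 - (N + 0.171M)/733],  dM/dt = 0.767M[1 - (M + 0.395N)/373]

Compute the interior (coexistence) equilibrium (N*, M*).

Setting both brackets to zero gives the nullclines N + 0.171M = 733 and 0.395N + M = 373.
Substituting M = 373 - 0.395N into the first: N(1 - 0.171·0.395) = 733 - 0.171·373.
So N* = 669/0.932 = 718, and then M* = 373 - 0.395·718 = 89.5.

N* ≈ 718, M* ≈ 89.5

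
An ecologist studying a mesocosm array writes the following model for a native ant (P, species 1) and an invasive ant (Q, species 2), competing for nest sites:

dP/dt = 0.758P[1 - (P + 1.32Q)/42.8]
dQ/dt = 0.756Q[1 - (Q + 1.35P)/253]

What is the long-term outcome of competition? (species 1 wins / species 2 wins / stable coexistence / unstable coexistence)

Compare the nullcline intercepts: K1/α12 = 42.8/1.32 = 32.4 < K2 = 253; K2/α21 = 253/1.35 = 187 > K1 = 42.8.
Since the inequalities point opposite ways, species 2 can invade but species 1 cannot.

species 2 excludes species 1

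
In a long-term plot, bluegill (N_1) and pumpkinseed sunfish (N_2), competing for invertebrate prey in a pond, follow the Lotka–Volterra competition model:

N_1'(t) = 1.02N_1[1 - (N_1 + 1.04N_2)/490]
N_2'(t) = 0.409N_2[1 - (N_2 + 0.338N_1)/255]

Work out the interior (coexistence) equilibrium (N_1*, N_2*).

Setting both brackets to zero gives the nullclines N_1 + 1.04N_2 = 490 and 0.338N_1 + N_2 = 255.
Substituting N_2 = 255 - 0.338N_1 into the first: N_1(1 - 1.04·0.338) = 490 - 1.04·255.
So N_1* = 225/0.648 = 347, and then N_2* = 255 - 0.338·347 = 138.

N_1* ≈ 347, N_2* ≈ 138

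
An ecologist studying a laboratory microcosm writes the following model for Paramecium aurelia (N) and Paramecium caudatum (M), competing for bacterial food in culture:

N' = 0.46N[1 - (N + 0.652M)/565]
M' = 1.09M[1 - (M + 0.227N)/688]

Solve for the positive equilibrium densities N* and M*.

N* ≈ 137, M* ≈ 657

Setting both brackets to zero gives the nullclines N + 0.652M = 565 and 0.227N + M = 688.
Substituting M = 688 - 0.227N into the first: N(1 - 0.652·0.227) = 565 - 0.652·688.
So N* = 116/0.852 = 137, and then M* = 688 - 0.227·137 = 657.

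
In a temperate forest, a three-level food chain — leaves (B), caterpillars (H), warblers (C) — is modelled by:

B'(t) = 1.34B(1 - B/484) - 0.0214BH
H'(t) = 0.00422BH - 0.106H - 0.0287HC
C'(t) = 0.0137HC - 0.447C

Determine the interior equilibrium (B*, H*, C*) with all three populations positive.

B* ≈ 232, H* ≈ 32.6, C* ≈ 30.4

From dC/dt = 0: 0.0137H* = 0.447, so H* = 32.6.
From dB/dt = 0: 1.34(1 - B*/484) = 0.0214·32.6, giving B* = 484·(1 - 0.521) = 232.
From dH/dt = 0: 0.00422·232 - 0.106 = 0.0287C*, so C* = 0.872/0.0287 = 30.4.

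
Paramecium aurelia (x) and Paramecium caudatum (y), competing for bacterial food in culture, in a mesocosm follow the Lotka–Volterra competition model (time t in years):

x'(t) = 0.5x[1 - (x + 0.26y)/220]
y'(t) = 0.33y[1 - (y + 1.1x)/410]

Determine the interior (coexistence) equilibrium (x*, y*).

x* ≈ 159, y* ≈ 235

Setting both brackets to zero gives the nullclines x + 0.26y = 220 and 1.1x + y = 410.
Substituting y = 410 - 1.1x into the first: x(1 - 0.26·1.1) = 220 - 0.26·410.
So x* = 113/0.714 = 159, and then y* = 410 - 1.1·159 = 235.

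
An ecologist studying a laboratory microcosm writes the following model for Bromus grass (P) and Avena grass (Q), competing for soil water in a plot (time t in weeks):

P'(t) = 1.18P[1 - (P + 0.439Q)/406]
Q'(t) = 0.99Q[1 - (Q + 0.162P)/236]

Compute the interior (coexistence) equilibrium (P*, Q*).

Setting both brackets to zero gives the nullclines P + 0.439Q = 406 and 0.162P + Q = 236.
Substituting Q = 236 - 0.162P into the first: P(1 - 0.439·0.162) = 406 - 0.439·236.
So P* = 302/0.929 = 326, and then Q* = 236 - 0.162·326 = 183.

P* ≈ 326, Q* ≈ 183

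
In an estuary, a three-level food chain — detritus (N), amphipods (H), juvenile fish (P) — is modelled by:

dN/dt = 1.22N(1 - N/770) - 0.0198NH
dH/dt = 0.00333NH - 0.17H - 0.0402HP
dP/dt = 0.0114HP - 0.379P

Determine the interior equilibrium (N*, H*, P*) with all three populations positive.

From dP/dt = 0: 0.0114H* = 0.379, so H* = 33.2.
From dN/dt = 0: 1.22(1 - N*/770) = 0.0198·33.2, giving N* = 770·(1 - 0.54) = 355.
From dH/dt = 0: 0.00333·355 - 0.17 = 0.0402P*, so P* = 1.01/0.0402 = 25.1.

N* ≈ 355, H* ≈ 33.2, P* ≈ 25.1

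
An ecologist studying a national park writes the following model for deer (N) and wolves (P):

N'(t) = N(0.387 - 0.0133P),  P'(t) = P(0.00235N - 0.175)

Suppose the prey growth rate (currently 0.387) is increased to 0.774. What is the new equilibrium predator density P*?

P* ≈ 58.2

At the interior fixed point, setting dN/dt = 0 with N > 0 fixes P* = (prey growth rate)/(NP coefficient) — independent of the other coefficients.
With the change, P* = 0.774/0.0133 = 58.2; it rises from 29.1.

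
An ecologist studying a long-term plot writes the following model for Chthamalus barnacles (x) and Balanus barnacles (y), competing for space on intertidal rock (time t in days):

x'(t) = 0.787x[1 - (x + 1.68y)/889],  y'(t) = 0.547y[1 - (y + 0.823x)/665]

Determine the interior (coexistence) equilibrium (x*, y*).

Setting both brackets to zero gives the nullclines x + 1.68y = 889 and 0.823x + y = 665.
Substituting y = 665 - 0.823x into the first: x(1 - 1.68·0.823) = 889 - 1.68·665.
So x* = -228/-0.383 = 596, and then y* = 665 - 0.823·596 = 174.

x* ≈ 596, y* ≈ 174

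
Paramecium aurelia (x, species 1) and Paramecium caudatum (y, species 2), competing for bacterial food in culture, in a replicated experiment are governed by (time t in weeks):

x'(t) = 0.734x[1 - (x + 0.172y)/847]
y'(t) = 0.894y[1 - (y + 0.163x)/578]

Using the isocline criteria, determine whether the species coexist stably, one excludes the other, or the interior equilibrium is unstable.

Compare the nullcline intercepts: K1/α12 = 847/0.172 = 4920 > K2 = 578; K2/α21 = 578/0.163 = 3550 > K1 = 847.
Since both inequalities hold, each species can invade when rare, so the interior equilibrium is stable.

stable coexistence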